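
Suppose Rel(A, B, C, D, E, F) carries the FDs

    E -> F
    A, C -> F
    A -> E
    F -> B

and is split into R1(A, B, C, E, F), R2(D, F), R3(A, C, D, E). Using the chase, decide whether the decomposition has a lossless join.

Yes

Chase test. Columns are A, B, C, D, E, F; row i has aⱼ where attribute j ∈ Ri, else bᵢⱼ.
Initial tableau (one row per fragment):
  row 1: a1 a2 a3 b14 a5 a6
  row 2: b21 b22 b23 a4 b25 a6
  row 3: a1 b32 a3 a4 a5 b36
Rows 1 and 3 agree on E; apply E→F and equate their F entries.
Rows 1 and 2 agree on F; apply F→B and equate their B entries.
Rows 1 and 3 agree on F; apply F→B and equate their B entries.
Row 3 is now all distinguished symbols — the join is lossless.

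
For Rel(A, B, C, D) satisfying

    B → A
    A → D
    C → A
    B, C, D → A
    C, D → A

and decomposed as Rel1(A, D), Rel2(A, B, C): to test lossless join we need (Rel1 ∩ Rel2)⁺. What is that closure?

Rel1 ∩ Rel2 = {A}.
A → D applies, adding D
Closure: {A, D}.

A, D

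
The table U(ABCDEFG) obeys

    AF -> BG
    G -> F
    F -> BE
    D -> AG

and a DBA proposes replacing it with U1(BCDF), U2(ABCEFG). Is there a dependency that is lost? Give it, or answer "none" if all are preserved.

Check D → AG: no single fragment contains all of {ADG}, and the restricted closure of {D} across the fragments never reaches {AG}.
AF → BG is preserved.
G → F is preserved.
F → BE is preserved.

D -> AG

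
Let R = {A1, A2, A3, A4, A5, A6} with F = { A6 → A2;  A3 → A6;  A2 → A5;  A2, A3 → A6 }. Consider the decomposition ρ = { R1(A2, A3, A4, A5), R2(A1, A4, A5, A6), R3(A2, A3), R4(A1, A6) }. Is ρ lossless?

Chase test. Columns are A1, A2, A3, A4, A5, A6; row i has aⱼ where attribute j ∈ Ri, else bᵢⱼ.
Initial tableau (one row per fragment):
  row 1: b11 a2 a3 a4 a5 b16
  row 2: a1 b22 b23 a4 a5 a6
  row 3: b31 a2 a3 b34 b35 b36
  row 4: a1 b42 b43 b44 b45 a6
Rows 2 and 4 agree on A6; apply A6→A2 and equate their A2 entries.
Rows 1 and 3 agree on A3; apply A3→A6 and equate their A6 entries.
Rows 1 and 3 agree on A2; apply A2→A5 and equate their A5 entries.
Rows 2 and 4 agree on A2; apply A2→A5 and equate their A5 entries.
No row becomes fully distinguished — the join is lossy.

No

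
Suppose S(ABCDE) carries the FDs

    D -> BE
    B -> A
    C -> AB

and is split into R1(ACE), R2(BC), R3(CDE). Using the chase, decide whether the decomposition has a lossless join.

Yes

Chase test. Columns are ABCDE; row i has aⱼ where attribute j ∈ Ri, else bᵢⱼ.
Initial tableau (one row per fragment):
  row 1: a1 b12 a3 b14 a5
  row 2: b21 a2 a3 b24 b25
  row 3: b31 b32 a3 a4 a5
Rows 1 and 2 agree on C; apply C→AB and equate their AB entries.
Rows 1 and 3 agree on C; apply C→AB and equate their AB entries.
Row 3 is now all distinguished symbols — the join is lossless.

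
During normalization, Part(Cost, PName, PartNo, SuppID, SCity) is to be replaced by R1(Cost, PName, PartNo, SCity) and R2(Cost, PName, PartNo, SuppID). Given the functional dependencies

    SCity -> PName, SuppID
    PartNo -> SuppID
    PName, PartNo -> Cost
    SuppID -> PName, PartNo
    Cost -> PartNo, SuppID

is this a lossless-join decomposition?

Yes

Common attributes: R1 ∩ R2 = {Cost, PName, PartNo}.
Closure of {Cost, PName, PartNo}: PartNo → SuppID applies, adding SuppID. So (Cost, PName, PartNo)⁺ = {Cost, PName, PartNo, SuppID}.
This closure contains every attribute of R2, so R1 ∩ R2 → R2. The join is lossless.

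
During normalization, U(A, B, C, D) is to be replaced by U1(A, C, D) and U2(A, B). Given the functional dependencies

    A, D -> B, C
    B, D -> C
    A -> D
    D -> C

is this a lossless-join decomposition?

Yes

Common attributes: U1 ∩ U2 = {A}.
Closure of {A}: A → D applies, adding D; D → C applies, adding C; A, D → B, C applies, adding B. So (A)⁺ = {A, B, C, D}.
This closure contains every attribute of U1, so U1 ∩ U2 → U1. The join is lossless.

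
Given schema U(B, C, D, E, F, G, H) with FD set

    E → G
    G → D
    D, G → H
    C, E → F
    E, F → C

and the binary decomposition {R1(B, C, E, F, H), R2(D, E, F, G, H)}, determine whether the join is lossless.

Yes

Common attributes: R1 ∩ R2 = {E, F, H}.
Closure of {E, F, H}: E → G applies, adding G; G → D applies, adding D; E, F → C applies, adding C. So (E, F, H)⁺ = {C, D, E, F, G, H}.
This closure contains every attribute of R2, so R1 ∩ R2 → R2. The join is lossless.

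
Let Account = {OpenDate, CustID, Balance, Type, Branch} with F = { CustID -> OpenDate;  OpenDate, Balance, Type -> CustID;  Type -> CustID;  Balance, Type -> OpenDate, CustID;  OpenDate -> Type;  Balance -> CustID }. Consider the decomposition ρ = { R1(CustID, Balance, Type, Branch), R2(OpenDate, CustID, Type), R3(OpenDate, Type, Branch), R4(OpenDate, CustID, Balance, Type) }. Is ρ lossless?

Yes

Chase test. Columns are OpenDate, CustID, Balance, Type, Branch; row i has aⱼ where attribute j ∈ Ri, else bᵢⱼ.
Initial tableau (one row per fragment):
  row 1: b11 a2 a3 a4 a5
  row 2: a1 a2 b23 a4 b25
  row 3: a1 b32 b33 a4 a5
  row 4: a1 a2 a3 a4 b45
Rows 1 and 2 agree on CustID; apply CustID→OpenDate and equate their OpenDate entries.
Rows 1 and 3 agree on Type; apply Type→CustID and equate their CustID entries.
Row 1 is now all distinguished symbols — the join is lossless.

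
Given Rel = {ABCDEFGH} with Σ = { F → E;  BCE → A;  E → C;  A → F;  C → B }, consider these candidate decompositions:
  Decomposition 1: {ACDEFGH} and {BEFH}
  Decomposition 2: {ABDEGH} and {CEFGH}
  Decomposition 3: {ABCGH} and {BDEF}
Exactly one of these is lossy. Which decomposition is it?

Decomposition 1: common = {EFH}, closure = {ABCEFH} → lossless.
Decomposition 2: common = {EGH}, closure = {ABCEFGH} → lossless.
Decomposition 3: common = {B}, closure = {B} → lossy.

Decomposition 3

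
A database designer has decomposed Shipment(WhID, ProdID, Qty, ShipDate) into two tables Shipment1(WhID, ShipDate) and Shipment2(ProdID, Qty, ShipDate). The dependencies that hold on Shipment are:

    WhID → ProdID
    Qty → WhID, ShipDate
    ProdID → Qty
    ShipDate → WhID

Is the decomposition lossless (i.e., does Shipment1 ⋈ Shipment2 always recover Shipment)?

Common attributes: Shipment1 ∩ Shipment2 = {ShipDate}.
Closure of {ShipDate}: ShipDate → WhID applies, adding WhID; WhID → ProdID applies, adding ProdID; ProdID → Qty applies, adding Qty. So (ShipDate)⁺ = {WhID, ProdID, Qty, ShipDate}.
This closure contains every attribute of Shipment1, so Shipment1 ∩ Shipment2 → Shipment1. The join is lossless.

Yes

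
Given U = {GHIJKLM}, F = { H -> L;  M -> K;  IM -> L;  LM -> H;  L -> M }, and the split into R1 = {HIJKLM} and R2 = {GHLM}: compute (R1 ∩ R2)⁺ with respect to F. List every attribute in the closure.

HKLM

R1 ∩ R2 = {HLM}.
M → K applies, adding K
Closure: {HKLM}.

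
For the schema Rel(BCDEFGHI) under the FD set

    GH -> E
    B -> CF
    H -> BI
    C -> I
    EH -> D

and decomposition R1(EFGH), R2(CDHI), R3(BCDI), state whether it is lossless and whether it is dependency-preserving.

Lossless test (chase): Rows 1 and 2 agree on H; apply H→BI and equate their BI entries. Rows 1 and 2 agree on B; apply B→CF and equate their CF entries. No row becomes fully distinguished — the join is lossy.
Dependency preservation: the restricted closure of {B} across the fragments never reaches {CF}, so B → CF cannot be enforced without a join — not preserved.

lossy and not dependency-preserving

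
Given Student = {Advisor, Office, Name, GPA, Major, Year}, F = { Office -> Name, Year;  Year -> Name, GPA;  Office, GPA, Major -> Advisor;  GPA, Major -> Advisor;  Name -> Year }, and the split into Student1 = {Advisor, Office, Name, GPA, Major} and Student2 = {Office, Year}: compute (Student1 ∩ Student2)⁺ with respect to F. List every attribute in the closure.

Student1 ∩ Student2 = {Office}.
Office → Name, Year applies, adding Name, Year
Year → Name, GPA applies, adding GPA
Closure: {Office, Name, GPA, Year}.

Office, Name, GPA, Year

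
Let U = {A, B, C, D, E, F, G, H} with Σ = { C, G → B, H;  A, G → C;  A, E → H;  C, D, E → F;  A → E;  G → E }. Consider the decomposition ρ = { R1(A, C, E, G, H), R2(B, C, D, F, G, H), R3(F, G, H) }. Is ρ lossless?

No

Chase test. Columns are A, B, C, D, E, F, G, H; row i has aⱼ where attribute j ∈ Ri, else bᵢⱼ.
Initial tableau (one row per fragment):
  row 1: a1 b12 a3 b14 a5 b16 a7 a8
  row 2: b21 a2 a3 a4 b25 a6 a7 a8
  row 3: b31 b32 b33 b34 b35 a6 a7 a8
Rows 1 and 2 agree on C, G; apply C, G→B, H and equate their B, H entries.
Rows 1 and 2 agree on G; apply G→E and equate their E entries.
Rows 1 and 3 agree on G; apply G→E and equate their E entries.
No row becomes fully distinguished — the join is lossy.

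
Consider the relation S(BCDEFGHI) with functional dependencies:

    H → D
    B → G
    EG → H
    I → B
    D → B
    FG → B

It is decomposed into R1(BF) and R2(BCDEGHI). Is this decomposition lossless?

No

Common attributes: R1 ∩ R2 = {B}.
Closure of {B}: B → G applies, adding G. So (B)⁺ = {BG}.
The closure contains neither all of R1 = {BF} nor all of R2 = {BCDEGHI}, so the common attributes are not a superkey of either fragment. The join is lossy.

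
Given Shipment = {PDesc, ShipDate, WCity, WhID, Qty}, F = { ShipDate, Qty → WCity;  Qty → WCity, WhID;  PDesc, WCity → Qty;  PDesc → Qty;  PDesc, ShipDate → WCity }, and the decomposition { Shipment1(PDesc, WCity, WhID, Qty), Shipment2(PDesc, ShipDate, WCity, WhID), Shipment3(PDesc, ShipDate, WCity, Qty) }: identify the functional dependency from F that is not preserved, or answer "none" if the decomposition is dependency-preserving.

ShipDate, Qty → WCity lies within Shipment3.
Qty → WCity, WhID lies within Shipment1.
PDesc, WCity → Qty lies within Shipment1.
PDesc → Qty lies within Shipment1.
PDesc, ShipDate → WCity lies within Shipment2.
Every dependency is enforceable on the fragments, so the decomposition is dependency-preserving.

none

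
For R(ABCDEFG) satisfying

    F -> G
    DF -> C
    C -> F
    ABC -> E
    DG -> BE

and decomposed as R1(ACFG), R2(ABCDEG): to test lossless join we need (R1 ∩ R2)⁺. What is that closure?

R1 ∩ R2 = {ACG}.
C → F applies, adding F
Closure: {ACFG}.

ACFG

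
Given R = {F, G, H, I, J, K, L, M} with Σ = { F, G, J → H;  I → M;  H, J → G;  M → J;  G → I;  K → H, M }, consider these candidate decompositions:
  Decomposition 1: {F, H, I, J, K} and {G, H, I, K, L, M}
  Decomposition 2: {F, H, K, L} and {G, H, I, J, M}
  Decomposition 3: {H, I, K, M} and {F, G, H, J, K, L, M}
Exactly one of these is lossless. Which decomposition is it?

Decomposition 3

Decomposition 1: common = {H, I, K}, closure = {G, H, I, J, K, M} → lossy.
Decomposition 2: common = {H}, closure = {H} → lossy.
Decomposition 3: common = {H, K, M}, closure = {G, H, I, J, K, M} → lossless.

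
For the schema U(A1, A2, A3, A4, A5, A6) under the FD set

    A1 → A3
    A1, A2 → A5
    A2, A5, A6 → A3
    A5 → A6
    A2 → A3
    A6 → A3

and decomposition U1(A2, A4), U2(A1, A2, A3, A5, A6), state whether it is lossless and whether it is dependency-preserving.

Lossless test: (A2)⁺ = {A2, A3}, which is a superkey of neither fragment — lossy.
Dependency preservation: every FD's attributes lie within a single fragment, so each can be enforced locally — preserved.

lossy but dependency-preserving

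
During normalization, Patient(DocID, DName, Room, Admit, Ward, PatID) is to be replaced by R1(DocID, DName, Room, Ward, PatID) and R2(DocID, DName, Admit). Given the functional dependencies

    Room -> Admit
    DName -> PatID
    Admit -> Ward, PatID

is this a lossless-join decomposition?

Common attributes: R1 ∩ R2 = {DocID, DName}.
Closure of {DocID, DName}: DName → PatID applies, adding PatID. So (DocID, DName)⁺ = {DocID, DName, PatID}.
The closure contains neither all of R1 = {DocID, DName, Room, Ward, PatID} nor all of R2 = {DocID, DName, Admit}, so the common attributes are not a superkey of either fragment. The join is lossy.

No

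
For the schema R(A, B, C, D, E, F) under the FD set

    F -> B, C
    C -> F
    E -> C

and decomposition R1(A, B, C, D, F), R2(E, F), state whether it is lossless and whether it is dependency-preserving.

lossy but dependency-preserving

Lossless test: (F)⁺ = {B, C, F}, which is a superkey of neither fragment — lossy.
Dependency preservation: E → C is not contained in any single fragment, but the restricted closure of its left-hand side across the fragments still reaches the right-hand side; the remaining FDs each lie inside some fragment. All dependencies are preserved.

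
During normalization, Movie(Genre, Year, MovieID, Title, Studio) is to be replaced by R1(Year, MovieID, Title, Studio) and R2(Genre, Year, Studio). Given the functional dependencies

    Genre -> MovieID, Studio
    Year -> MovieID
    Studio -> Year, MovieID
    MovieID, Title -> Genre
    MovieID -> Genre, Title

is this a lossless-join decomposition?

Yes

Common attributes: R1 ∩ R2 = {Year, Studio}.
Closure of {Year, Studio}: Year → MovieID applies, adding MovieID; MovieID → Genre, Title applies, adding Genre, Title. So (Year, Studio)⁺ = {Genre, Year, MovieID, Title, Studio}.
This closure contains every attribute of R1, so R1 ∩ R2 → R1. The join is lossless.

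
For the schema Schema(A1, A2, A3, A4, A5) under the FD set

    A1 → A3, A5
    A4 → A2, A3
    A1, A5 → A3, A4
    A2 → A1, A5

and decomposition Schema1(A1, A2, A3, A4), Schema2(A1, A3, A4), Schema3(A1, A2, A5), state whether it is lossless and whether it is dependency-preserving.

lossless and dependency-preserving

Lossless test (chase): Rows 1 and 2 agree on A1; apply A1→A3, A5 and equate their A3, A5 entries. Rows 1 and 3 agree on A1; apply A1→A3, A5 and equate their A3, A5 entries. Rows 1 and 2 agree on A4; apply A4→A2, A3 and equate their A2, A3 entries. Rows 1 and 3 agree on A1, A5; apply A1, A5→A3, A4 and equate their A3, A4 entries. Row 1 is now all distinguished symbols — the join is lossless.
Dependency preservation: A1 → A3, A5; A1, A5 → A3, A4 are not contained in any single fragment, but the restricted closure of each left-hand side across the fragments still reaches the right-hand side; the remaining FDs each lie inside some fragment. All dependencies are preserved.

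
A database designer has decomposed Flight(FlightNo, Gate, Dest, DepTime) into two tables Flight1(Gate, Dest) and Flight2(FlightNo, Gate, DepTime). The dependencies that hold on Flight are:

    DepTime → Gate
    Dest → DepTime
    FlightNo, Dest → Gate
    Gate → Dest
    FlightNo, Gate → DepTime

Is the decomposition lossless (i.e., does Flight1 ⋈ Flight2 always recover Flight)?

Yes

Common attributes: Flight1 ∩ Flight2 = {Gate}.
Closure of {Gate}: Gate → Dest applies, adding Dest; Dest → DepTime applies, adding DepTime. So (Gate)⁺ = {Gate, Dest, DepTime}.
This closure contains every attribute of Flight1, so Flight1 ∩ Flight2 → Flight1. The join is lossless.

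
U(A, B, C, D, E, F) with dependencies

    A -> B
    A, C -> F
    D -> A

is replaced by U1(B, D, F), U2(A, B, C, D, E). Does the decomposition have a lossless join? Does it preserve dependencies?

Lossless test: (B, D)⁺ = {A, B, D}, which is a superkey of neither fragment — lossy.
Dependency preservation: the restricted closure of {A, C} across the fragments never reaches {F}, so A, C → F cannot be enforced without a join — not preserved.

lossy and not dependency-preserving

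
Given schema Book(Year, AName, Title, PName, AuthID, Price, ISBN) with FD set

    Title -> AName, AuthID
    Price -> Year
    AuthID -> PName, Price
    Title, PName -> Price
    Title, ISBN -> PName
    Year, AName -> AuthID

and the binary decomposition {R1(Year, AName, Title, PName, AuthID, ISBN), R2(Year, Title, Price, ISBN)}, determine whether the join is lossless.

Common attributes: R1 ∩ R2 = {Year, Title, ISBN}.
Closure of {Year, Title, ISBN}: Title → AName, AuthID applies, adding AName, AuthID; AuthID → PName, Price applies, adding PName, Price. So (Year, Title, ISBN)⁺ = {Year, AName, Title, PName, AuthID, Price, ISBN}.
This closure contains every attribute of R1, so R1 ∩ R2 → R1. The join is lossless.

Yes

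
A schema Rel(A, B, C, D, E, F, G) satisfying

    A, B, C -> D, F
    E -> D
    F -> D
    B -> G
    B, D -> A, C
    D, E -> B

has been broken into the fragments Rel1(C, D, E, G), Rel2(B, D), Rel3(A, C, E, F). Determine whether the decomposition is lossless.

No

Chase test. Columns are A, B, C, D, E, F, G; row i has aⱼ where attribute j ∈ Reli, else bᵢⱼ.
Initial tableau (one row per fragment):
  row 1: b11 b12 a3 a4 a5 b16 a7
  row 2: b21 a2 b23 a4 b25 b26 b27
  row 3: a1 b32 a3 b34 a5 a6 b37
Rows 1 and 3 agree on E; apply E→D and equate their D entries.
Rows 1 and 3 agree on D, E; apply D, E→B and equate their B entries.
Rows 1 and 3 agree on B; apply B→G and equate their G entries.
Rows 1 and 3 agree on B, D; apply B, D→A, C and equate their A, C entries.
Rows 1 and 3 agree on A, B, C; apply A, B, C→D, F and equate their D, F entries.
No row becomes fully distinguished — the join is lossy.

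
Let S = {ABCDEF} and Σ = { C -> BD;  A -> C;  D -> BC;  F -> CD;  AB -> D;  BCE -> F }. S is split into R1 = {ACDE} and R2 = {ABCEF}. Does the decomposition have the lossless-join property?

Yes

Common attributes: R1 ∩ R2 = {ACE}.
Closure of {ACE}: C → BD applies, adding BD; BCE → F applies, adding F. So (ACE)⁺ = {ABCDEF}.
This closure contains every attribute of R1, so R1 ∩ R2 → R1. The join is lossless.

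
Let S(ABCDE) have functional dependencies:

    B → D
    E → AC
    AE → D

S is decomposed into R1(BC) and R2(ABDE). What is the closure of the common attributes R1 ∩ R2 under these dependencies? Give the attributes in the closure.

BD

R1 ∩ R2 = {B}.
B → D applies, adding D
Closure: {BD}.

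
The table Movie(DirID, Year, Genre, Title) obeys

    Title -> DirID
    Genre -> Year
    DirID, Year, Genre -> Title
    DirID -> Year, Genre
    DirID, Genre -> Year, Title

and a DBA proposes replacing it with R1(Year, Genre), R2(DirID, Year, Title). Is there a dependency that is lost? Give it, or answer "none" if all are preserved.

Check DirID → Year, Genre: no single fragment contains all of {DirID, Year, Genre}, and the restricted closure of {DirID} across the fragments never reaches {Year, Genre}.
Title → DirID is preserved.
Genre → Year is preserved.
DirID, Year, Genre → Title is preserved.
DirID, Genre → Year, Title is preserved.

DirID -> Year, Genre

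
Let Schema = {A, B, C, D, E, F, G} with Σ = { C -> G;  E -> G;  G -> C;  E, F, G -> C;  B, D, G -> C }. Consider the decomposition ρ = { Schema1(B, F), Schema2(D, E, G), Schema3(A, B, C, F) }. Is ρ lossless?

No

Chase test. Columns are A, B, C, D, E, F, G; row i has aⱼ where attribute j ∈ Schemai, else bᵢⱼ.
Initial tableau (one row per fragment):
  row 1: b11 a2 b13 b14 b15 a6 b17
  row 2: b21 b22 b23 a4 a5 b26 a7
  row 3: a1 a2 a3 b34 b35 a6 b37
No row becomes fully distinguished — the join is lossy.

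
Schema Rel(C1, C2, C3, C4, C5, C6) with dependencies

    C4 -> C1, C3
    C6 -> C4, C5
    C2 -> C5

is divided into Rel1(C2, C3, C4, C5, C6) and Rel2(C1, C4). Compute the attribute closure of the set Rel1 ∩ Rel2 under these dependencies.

C1, C3, C4

Rel1 ∩ Rel2 = {C4}.
C4 → C1, C3 applies, adding C1, C3
Closure: {C1, C3, C4}.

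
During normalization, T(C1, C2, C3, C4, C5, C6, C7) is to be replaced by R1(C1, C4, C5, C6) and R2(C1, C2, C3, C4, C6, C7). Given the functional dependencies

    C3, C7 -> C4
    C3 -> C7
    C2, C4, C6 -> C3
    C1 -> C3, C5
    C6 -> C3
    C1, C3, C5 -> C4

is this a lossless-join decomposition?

Yes

Common attributes: R1 ∩ R2 = {C1, C4, C6}.
Closure of {C1, C4, C6}: C1 → C3, C5 applies, adding C3, C5; C3 → C7 applies, adding C7. So (C1, C4, C6)⁺ = {C1, C3, C4, C5, C6, C7}.
This closure contains every attribute of R1, so R1 ∩ R2 → R1. The join is lossless.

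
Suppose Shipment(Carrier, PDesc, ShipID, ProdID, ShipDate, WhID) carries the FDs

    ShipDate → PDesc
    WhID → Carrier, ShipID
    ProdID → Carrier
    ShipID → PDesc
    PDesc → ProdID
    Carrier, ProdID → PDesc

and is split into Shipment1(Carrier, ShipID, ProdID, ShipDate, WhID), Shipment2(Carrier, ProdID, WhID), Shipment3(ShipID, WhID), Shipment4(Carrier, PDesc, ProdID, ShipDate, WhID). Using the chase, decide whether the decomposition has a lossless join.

Chase test. Columns are Carrier, PDesc, ShipID, ProdID, ShipDate, WhID; row i has aⱼ where attribute j ∈ Shipmenti, else bᵢⱼ.
Initial tableau (one row per fragment):
  row 1: a1 b12 a3 a4 a5 a6
  row 2: a1 b22 b23 a4 b25 a6
  row 3: b31 b32 a3 b34 b35 a6
  row 4: a1 a2 b43 a4 a5 a6
Rows 1 and 4 agree on ShipDate; apply ShipDate→PDesc and equate their PDesc entries.
Rows 1 and 2 agree on WhID; apply WhID→Carrier, ShipID and equate their Carrier, ShipID entries.
Rows 1 and 3 agree on WhID; apply WhID→Carrier, ShipID and equate their Carrier, ShipID entries.
Rows 1 and 4 agree on WhID; apply WhID→Carrier, ShipID and equate their Carrier, ShipID entries.
Rows 1 and 2 agree on ShipID; apply ShipID→PDesc and equate their PDesc entries.
Rows 1 and 3 agree on ShipID; apply ShipID→PDesc and equate their PDesc entries.
Rows 1 and 3 agree on PDesc; apply PDesc→ProdID and equate their ProdID entries.
Row 1 is now all distinguished symbols — the join is lossless.

Yes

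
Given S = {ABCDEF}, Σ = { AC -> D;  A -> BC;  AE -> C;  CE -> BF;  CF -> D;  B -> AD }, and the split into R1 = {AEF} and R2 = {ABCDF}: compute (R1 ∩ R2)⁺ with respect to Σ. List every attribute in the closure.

ABCDF

R1 ∩ R2 = {AF}.
A → BC applies, adding BC
CF → D applies, adding D
Closure: {ABCDF}.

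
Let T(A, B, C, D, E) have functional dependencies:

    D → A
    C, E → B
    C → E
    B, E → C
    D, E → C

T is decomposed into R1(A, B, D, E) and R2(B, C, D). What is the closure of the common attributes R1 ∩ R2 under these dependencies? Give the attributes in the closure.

A, B, D

R1 ∩ R2 = {B, D}.
D → A applies, adding A
Closure: {A, B, D}.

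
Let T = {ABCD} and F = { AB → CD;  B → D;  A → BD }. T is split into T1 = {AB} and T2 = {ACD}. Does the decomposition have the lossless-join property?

Yes

Common attributes: T1 ∩ T2 = {A}.
Closure of {A}: A → BD applies, adding BD; AB → CD applies, adding C. So (A)⁺ = {ABCD}.
This closure contains every attribute of T1, so T1 ∩ T2 → T1. The join is lossless.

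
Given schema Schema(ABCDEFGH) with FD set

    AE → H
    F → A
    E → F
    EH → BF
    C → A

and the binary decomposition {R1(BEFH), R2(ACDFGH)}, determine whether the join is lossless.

Common attributes: R1 ∩ R2 = {FH}.
Closure of {FH}: F → A applies, adding A. So (FH)⁺ = {AFH}.
The closure contains neither all of R1 = {BEFH} nor all of R2 = {ACDFGH}, so the common attributes are not a superkey of either fragment. The join is lossy.

No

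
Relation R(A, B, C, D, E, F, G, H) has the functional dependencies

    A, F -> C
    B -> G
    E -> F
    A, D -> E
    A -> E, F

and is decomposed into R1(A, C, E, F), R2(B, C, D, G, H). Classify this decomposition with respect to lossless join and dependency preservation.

lossy but dependency-preserving

Lossless test: (C)⁺ = {C}, which is a superkey of neither fragment — lossy.
Dependency preservation: A, D → E is not contained in any single fragment, but the restricted closure of its left-hand side across the fragments still reaches the right-hand side; the remaining FDs each lie inside some fragment. All dependencies are preserved.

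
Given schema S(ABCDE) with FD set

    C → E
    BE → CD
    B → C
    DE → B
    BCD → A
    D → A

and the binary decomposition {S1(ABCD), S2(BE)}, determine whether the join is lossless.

Common attributes: S1 ∩ S2 = {B}.
Closure of {B}: B → C applies, adding C; C → E applies, adding E; BE → CD applies, adding D; BCD → A applies, adding A. So (B)⁺ = {ABCDE}.
This closure contains every attribute of S1, so S1 ∩ S2 → S1. The join is lossless.

Yes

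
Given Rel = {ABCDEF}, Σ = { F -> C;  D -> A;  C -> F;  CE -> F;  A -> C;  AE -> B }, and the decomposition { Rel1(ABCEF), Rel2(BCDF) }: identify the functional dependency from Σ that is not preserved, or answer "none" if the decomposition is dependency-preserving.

Check D → A: no single fragment contains all of {AD}, and the restricted closure of {D} across the fragments never reaches {A}.
F → C is preserved.
C → F is preserved.
CE → F is preserved.
A → C is preserved.
AE → B is preserved.

D -> A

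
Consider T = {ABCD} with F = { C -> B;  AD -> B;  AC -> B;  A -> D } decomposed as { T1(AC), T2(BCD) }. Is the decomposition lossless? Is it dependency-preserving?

lossy and not dependency-preserving

Lossless test: (C)⁺ = {BC}, which is a superkey of neither fragment — lossy.
Dependency preservation: the restricted closure of {AD} across the fragments never reaches {B}, so AD → B cannot be enforced without a join — not preserved.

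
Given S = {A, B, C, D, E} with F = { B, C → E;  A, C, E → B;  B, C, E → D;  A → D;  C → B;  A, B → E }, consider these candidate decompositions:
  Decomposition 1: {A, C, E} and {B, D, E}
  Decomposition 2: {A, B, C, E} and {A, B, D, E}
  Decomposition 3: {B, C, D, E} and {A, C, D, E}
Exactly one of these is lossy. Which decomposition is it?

Decomposition 1: common = {E}, closure = {E} → lossy.
Decomposition 2: common = {A, B, E}, closure = {A, B, D, E} → lossless.
Decomposition 3: common = {C, D, E}, closure = {B, C, D, E} → lossless.

Decomposition 1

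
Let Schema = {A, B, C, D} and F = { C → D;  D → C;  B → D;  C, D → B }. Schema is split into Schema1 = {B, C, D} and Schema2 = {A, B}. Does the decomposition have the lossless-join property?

Yes

Common attributes: Schema1 ∩ Schema2 = {B}.
Closure of {B}: B → D applies, adding D; D → C applies, adding C. So (B)⁺ = {B, C, D}.
This closure contains every attribute of Schema1, so Schema1 ∩ Schema2 → Schema1. The join is lossless.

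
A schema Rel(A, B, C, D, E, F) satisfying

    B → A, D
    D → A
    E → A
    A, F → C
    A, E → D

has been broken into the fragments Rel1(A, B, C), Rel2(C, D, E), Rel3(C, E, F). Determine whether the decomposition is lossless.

No

Chase test. Columns are A, B, C, D, E, F; row i has aⱼ where attribute j ∈ Reli, else bᵢⱼ.
Initial tableau (one row per fragment):
  row 1: a1 a2 a3 b14 b15 b16
  row 2: b21 b22 a3 a4 a5 b26
  row 3: b31 b32 a3 b34 a5 a6
Rows 2 and 3 agree on E; apply E→A and equate their A entries.
Rows 2 and 3 agree on A, E; apply A, E→D and equate their D entries.
No row becomes fully distinguished — the join is lossy.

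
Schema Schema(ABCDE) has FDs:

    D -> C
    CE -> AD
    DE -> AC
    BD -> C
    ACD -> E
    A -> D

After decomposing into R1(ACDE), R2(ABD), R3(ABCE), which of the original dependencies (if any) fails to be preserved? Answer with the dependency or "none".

D → C lies within R1.
CE → AD lies within R1.
DE → AC lies within R1.
BD → C: restricted closure across fragments reaches C.
ACD → E lies within R1.
A → D lies within R1.
Every dependency is enforceable on the fragments, so the decomposition is dependency-preserving.

none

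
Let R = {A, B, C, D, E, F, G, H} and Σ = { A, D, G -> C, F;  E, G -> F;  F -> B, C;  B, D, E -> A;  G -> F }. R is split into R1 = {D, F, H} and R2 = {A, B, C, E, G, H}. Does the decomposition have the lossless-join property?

No

Common attributes: R1 ∩ R2 = {H}.
No dependency enlarges {H}, so (H)⁺ = {H}.
The closure contains neither all of R1 = {D, F, H} nor all of R2 = {A, B, C, E, G, H}, so the common attributes are not a superkey of either fragment. The join is lossy.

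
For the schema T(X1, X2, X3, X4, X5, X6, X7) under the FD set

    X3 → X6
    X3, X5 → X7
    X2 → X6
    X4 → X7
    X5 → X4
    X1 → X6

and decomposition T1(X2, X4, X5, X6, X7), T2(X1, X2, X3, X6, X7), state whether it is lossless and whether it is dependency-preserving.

Lossless test: (X2, X6, X7)⁺ = {X2, X6, X7}, which is a superkey of neither fragment — lossy.
Dependency preservation: X3, X5 → X7 is not contained in any single fragment, but the restricted closure of its left-hand side across the fragments still reaches the right-hand side; the remaining FDs each lie inside some fragment. All dependencies are preserved.

lossy but dependency-preserving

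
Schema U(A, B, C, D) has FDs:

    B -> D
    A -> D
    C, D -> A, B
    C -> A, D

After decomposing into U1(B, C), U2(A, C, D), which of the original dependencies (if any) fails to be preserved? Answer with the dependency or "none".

Check B → D: no single fragment contains all of {B, D}, and the restricted closure of {B} across the fragments never reaches {D}.
A → D is preserved.
C, D → A, B is preserved.
C → A, D is preserved.

B -> D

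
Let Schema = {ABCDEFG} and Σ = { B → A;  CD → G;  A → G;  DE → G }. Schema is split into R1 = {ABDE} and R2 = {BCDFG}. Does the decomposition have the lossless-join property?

No

Common attributes: R1 ∩ R2 = {BD}.
Closure of {BD}: B → A applies, adding A; A → G applies, adding G. So (BD)⁺ = {ABDG}.
The closure contains neither all of R1 = {ABDE} nor all of R2 = {BCDFG}, so the common attributes are not a superkey of either fragment. The join is lossy.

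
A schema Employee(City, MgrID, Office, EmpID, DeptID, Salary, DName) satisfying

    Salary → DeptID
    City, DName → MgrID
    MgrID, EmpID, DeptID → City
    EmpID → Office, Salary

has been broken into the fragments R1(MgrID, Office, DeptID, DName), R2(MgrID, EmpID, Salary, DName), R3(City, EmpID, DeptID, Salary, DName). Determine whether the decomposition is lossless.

No

Chase test. Columns are City, MgrID, Office, EmpID, DeptID, Salary, DName; row i has aⱼ where attribute j ∈ Ri, else bᵢⱼ.
Initial tableau (one row per fragment):
  row 1: b11 a2 a3 b14 a5 b16 a7
  row 2: b21 a2 b23 a4 b25 a6 a7
  row 3: a1 b32 b33 a4 a5 a6 a7
Rows 2 and 3 agree on Salary; apply Salary→DeptID and equate their DeptID entries.
Rows 2 and 3 agree on EmpID; apply EmpID→Office, Salary and equate their Office, Salary entries.
No row becomes fully distinguished — the join is lossy.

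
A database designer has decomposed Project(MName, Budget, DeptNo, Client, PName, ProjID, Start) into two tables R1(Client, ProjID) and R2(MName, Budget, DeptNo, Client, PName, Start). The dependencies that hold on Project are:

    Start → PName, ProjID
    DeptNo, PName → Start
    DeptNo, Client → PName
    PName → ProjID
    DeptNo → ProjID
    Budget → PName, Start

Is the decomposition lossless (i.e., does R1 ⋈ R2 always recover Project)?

No

Common attributes: R1 ∩ R2 = {Client}.
No dependency enlarges {Client}, so (Client)⁺ = {Client}.
The closure contains neither all of R1 = {Client, ProjID} nor all of R2 = {MName, Budget, DeptNo, Client, PName, Start}, so the common attributes are not a superkey of either fragment. The join is lossy.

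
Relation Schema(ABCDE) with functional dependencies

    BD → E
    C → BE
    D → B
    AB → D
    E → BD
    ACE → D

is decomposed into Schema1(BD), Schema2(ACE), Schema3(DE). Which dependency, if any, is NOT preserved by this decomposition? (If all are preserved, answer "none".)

Check AB → D: no single fragment contains all of {ABD}, and the restricted closure of {AB} across the fragments never reaches {D}.
BD → E is preserved.
C → BE is preserved.
D → B is preserved.
E → BD is preserved.
ACE → D is preserved.

AB → D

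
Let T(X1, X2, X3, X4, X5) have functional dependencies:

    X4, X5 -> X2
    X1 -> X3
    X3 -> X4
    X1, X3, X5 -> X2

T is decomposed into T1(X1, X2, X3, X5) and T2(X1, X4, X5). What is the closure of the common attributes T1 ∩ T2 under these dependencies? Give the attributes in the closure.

T1 ∩ T2 = {X1, X5}.
X1 → X3 applies, adding X3
X3 → X4 applies, adding X4
X1, X3, X5 → X2 applies, adding X2
Closure: {X1, X2, X3, X4, X5}.

X1, X2, X3, X4, X5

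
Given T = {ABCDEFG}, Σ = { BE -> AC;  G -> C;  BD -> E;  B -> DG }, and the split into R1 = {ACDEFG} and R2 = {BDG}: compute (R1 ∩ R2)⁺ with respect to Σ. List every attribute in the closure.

CDG

R1 ∩ R2 = {DG}.
G → C applies, adding C
Closure: {CDG}.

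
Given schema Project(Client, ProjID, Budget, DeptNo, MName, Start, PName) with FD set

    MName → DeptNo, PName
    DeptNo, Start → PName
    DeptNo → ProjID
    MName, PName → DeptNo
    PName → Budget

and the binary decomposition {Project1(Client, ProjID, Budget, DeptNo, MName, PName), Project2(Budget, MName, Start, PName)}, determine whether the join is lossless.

Common attributes: Project1 ∩ Project2 = {Budget, MName, PName}.
Closure of {Budget, MName, PName}: MName → DeptNo, PName applies, adding DeptNo; DeptNo → ProjID applies, adding ProjID. So (Budget, MName, PName)⁺ = {ProjID, Budget, DeptNo, MName, PName}.
The closure contains neither all of Project1 = {Client, ProjID, Budget, DeptNo, MName, PName} nor all of Project2 = {Budget, MName, Start, PName}, so the common attributes are not a superkey of either fragment. The join is lossy.

No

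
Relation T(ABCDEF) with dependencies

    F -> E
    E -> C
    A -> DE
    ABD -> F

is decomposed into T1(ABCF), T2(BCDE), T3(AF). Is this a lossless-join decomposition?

No

Chase test. Columns are ABCDEF; row i has aⱼ where attribute j ∈ Ti, else bᵢⱼ.
Initial tableau (one row per fragment):
  row 1: a1 a2 a3 b14 b15 a6
  row 2: b21 a2 a3 a4 a5 b26
  row 3: a1 b32 b33 b34 b35 a6
Rows 1 and 3 agree on F; apply F→E and equate their E entries.
Rows 1 and 3 agree on E; apply E→C and equate their C entries.
Rows 1 and 3 agree on A; apply A→DE and equate their DE entries.
No row becomes fully distinguished — the join is lossy.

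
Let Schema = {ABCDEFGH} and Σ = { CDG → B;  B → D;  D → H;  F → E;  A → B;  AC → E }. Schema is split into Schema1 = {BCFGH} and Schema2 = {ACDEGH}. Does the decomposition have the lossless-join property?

Common attributes: Schema1 ∩ Schema2 = {CGH}.
No dependency enlarges {CGH}, so (CGH)⁺ = {CGH}.
The closure contains neither all of Schema1 = {BCFGH} nor all of Schema2 = {ACDEGH}, so the common attributes are not a superkey of either fragment. The join is lossy.

No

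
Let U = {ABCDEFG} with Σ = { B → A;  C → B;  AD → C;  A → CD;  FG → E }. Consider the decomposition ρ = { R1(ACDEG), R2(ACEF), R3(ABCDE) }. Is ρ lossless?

Chase test. Columns are ABCDEFG; row i has aⱼ where attribute j ∈ Ri, else bᵢⱼ.
Initial tableau (one row per fragment):
  row 1: a1 b12 a3 a4 a5 b16 a7
  row 2: a1 b22 a3 b24 a5 a6 b27
  row 3: a1 a2 a3 a4 a5 b36 b37
Rows 1 and 2 agree on C; apply C→B and equate their B entries.
Rows 1 and 3 agree on C; apply C→B and equate their B entries.
Rows 1 and 2 agree on A; apply A→CD and equate their CD entries.
No row becomes fully distinguished — the join is lossy.

No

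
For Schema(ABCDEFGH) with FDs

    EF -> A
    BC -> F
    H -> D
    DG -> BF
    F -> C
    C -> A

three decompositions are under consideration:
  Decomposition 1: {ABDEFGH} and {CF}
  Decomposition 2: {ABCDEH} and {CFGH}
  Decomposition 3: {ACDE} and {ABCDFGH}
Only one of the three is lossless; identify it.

Decomposition 1

Decomposition 1: common = {F}, closure = {ACF} → lossless.
Decomposition 2: common = {CH}, closure = {ACDH} → lossy.
Decomposition 3: common = {ACD}, closure = {ACD} → lossy.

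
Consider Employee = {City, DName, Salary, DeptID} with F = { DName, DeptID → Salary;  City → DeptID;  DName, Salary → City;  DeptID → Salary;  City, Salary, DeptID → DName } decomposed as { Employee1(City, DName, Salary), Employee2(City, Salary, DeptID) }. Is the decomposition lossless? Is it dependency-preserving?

lossless and dependency-preserving

Lossless test: (City, Salary)⁺ = {City, DName, Salary, DeptID}, which contains all of one fragment — lossless.
Dependency preservation: DName, DeptID → Salary; City, Salary, DeptID → DName are not contained in any single fragment, but the restricted closure of each left-hand side across the fragments still reaches the right-hand side; the remaining FDs each lie inside some fragment. All dependencies are preserved.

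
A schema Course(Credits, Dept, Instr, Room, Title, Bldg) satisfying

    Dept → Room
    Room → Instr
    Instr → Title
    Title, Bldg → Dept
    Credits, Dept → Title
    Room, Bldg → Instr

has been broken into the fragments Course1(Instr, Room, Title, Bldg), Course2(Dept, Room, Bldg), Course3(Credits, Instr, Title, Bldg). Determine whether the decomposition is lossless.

Yes

Chase test. Columns are Credits, Dept, Instr, Room, Title, Bldg; row i has aⱼ where attribute j ∈ Coursei, else bᵢⱼ.
Initial tableau (one row per fragment):
  row 1: b11 b12 a3 a4 a5 a6
  row 2: b21 a2 b23 a4 b25 a6
  row 3: a1 b32 a3 b34 a5 a6
Rows 1 and 2 agree on Room; apply Room→Instr and equate their Instr entries.
Rows 1 and 2 agree on Instr; apply Instr→Title and equate their Title entries.
Rows 1 and 2 agree on Title, Bldg; apply Title, Bldg→Dept and equate their Dept entries.
Rows 1 and 3 agree on Title, Bldg; apply Title, Bldg→Dept and equate their Dept entries.
Rows 1 and 3 agree on Dept; apply Dept→Room and equate their Room entries.
Row 3 is now all distinguished symbols — the join is lossless.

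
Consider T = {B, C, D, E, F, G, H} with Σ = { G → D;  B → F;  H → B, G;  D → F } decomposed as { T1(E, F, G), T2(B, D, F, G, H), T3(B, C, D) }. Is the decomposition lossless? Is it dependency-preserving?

lossy but dependency-preserving

Lossless test (chase): Rows 1 and 2 agree on G; apply G→D and equate their D entries. Rows 2 and 3 agree on B; apply B→F and equate their F entries. No row becomes fully distinguished — the join is lossy.
Dependency preservation: every FD's attributes lie within a single fragment, so each can be enforced locally — preserved.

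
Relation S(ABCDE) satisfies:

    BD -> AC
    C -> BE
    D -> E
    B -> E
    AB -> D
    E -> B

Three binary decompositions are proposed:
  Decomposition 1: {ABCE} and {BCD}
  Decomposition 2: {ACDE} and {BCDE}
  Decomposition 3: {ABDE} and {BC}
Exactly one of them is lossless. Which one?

Decomposition 1: common = {BC}, closure = {BCE} → lossy.
Decomposition 2: common = {CDE}, closure = {ABCDE} → lossless.
Decomposition 3: common = {B}, closure = {BE} → lossy.

Decomposition 2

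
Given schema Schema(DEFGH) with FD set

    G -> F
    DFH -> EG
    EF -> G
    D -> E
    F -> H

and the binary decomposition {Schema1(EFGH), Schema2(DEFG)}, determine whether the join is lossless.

Common attributes: Schema1 ∩ Schema2 = {EFG}.
Closure of {EFG}: F → H applies, adding H. So (EFG)⁺ = {EFGH}.
This closure contains every attribute of Schema1, so Schema1 ∩ Schema2 → Schema1. The join is lossless.

Yes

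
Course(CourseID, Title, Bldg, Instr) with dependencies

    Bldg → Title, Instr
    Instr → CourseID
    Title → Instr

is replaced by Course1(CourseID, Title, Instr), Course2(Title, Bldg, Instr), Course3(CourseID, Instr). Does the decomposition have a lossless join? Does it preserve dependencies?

Lossless test (chase): Rows 1 and 2 agree on Instr; apply Instr→CourseID and equate their CourseID entries. Row 2 is now all distinguished symbols — the join is lossless.
Dependency preservation: every FD's attributes lie within a single fragment, so each can be enforced locally — preserved.

lossless and dependency-preserving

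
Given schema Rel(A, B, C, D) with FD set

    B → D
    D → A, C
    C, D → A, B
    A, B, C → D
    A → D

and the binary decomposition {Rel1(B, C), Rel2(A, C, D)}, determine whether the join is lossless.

Common attributes: Rel1 ∩ Rel2 = {C}.
No dependency enlarges {C}, so (C)⁺ = {C}.
The closure contains neither all of Rel1 = {B, C} nor all of Rel2 = {A, C, D}, so the common attributes are not a superkey of either fragment. The join is lossy.

No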